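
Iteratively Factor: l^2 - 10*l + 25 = (l - 5)*(l - 5)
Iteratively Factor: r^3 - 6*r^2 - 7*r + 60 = (r + 3)*(r^2 - 9*r + 20) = (r - 5)*(r + 3)*(r - 4)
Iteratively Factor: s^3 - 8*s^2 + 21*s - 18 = (s - 2)*(s^2 - 6*s + 9) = (s - 3)*(s - 2)*(s - 3)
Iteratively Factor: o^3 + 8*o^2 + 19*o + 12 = (o + 1)*(o^2 + 7*o + 12) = (o + 1)*(o + 4)*(o + 3)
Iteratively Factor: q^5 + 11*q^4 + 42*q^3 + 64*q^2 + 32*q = (q + 4)*(q^4 + 7*q^3 + 14*q^2 + 8*q) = (q + 1)*(q + 4)*(q^3 + 6*q^2 + 8*q) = q*(q + 1)*(q + 4)*(q^2 + 6*q + 8) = q*(q + 1)*(q + 4)^2*(q + 2)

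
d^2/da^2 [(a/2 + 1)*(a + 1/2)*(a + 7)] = 3*a + 19/2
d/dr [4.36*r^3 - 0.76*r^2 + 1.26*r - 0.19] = 13.08*r^2 - 1.52*r + 1.26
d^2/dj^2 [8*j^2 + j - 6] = 16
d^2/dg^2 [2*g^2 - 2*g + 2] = 4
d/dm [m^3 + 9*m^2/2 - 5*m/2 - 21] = 3*m^2 + 9*m - 5/2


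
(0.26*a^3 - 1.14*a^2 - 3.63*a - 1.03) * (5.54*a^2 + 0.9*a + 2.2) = 1.4404*a^5 - 6.0816*a^4 - 20.5642*a^3 - 11.4812*a^2 - 8.913*a - 2.266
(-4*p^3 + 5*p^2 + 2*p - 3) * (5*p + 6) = -20*p^4 + p^3 + 40*p^2 - 3*p - 18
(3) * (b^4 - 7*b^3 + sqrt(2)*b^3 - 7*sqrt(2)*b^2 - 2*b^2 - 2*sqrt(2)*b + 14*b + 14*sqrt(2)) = 3*b^4 - 21*b^3 + 3*sqrt(2)*b^3 - 21*sqrt(2)*b^2 - 6*b^2 - 6*sqrt(2)*b + 42*b + 42*sqrt(2)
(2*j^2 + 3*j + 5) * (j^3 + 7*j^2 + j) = 2*j^5 + 17*j^4 + 28*j^3 + 38*j^2 + 5*j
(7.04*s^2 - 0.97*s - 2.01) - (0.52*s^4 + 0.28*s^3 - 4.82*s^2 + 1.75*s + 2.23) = -0.52*s^4 - 0.28*s^3 + 11.86*s^2 - 2.72*s - 4.24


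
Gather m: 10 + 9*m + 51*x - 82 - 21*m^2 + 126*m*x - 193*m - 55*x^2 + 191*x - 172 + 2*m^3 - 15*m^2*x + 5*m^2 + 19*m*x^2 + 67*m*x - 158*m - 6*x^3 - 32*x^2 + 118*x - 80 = 2*m^3 + m^2*(-15*x - 16) + m*(19*x^2 + 193*x - 342) - 6*x^3 - 87*x^2 + 360*x - 324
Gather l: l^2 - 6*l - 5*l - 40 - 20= l^2 - 11*l - 60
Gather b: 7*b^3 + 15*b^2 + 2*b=7*b^3 + 15*b^2 + 2*b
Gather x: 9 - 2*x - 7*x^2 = -7*x^2 - 2*x + 9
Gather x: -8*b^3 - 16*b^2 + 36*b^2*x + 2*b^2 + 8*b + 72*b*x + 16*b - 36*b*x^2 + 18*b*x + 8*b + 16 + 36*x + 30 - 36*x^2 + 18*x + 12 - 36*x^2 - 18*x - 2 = -8*b^3 - 14*b^2 + 32*b + x^2*(-36*b - 72) + x*(36*b^2 + 90*b + 36) + 56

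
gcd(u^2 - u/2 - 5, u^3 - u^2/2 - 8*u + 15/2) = u - 5/2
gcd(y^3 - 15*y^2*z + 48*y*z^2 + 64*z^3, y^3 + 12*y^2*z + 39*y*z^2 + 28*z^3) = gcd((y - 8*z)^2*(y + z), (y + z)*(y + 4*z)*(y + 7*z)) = y + z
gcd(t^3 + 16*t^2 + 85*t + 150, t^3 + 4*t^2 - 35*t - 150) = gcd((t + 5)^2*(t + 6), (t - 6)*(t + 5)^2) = t^2 + 10*t + 25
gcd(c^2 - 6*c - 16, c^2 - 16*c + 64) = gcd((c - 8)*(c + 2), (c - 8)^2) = c - 8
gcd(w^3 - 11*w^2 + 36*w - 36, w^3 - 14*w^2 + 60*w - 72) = w^2 - 8*w + 12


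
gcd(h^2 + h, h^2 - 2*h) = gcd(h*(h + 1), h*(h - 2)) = h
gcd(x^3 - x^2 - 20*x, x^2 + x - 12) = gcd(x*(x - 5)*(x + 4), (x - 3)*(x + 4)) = x + 4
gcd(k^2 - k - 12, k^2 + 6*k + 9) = k + 3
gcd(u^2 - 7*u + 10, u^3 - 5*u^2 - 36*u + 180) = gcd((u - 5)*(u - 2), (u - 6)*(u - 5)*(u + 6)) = u - 5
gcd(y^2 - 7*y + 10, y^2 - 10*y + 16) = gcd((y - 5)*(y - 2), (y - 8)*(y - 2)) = y - 2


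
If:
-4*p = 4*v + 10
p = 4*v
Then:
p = -2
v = -1/2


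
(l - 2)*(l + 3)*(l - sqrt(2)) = l^3 - sqrt(2)*l^2 + l^2 - 6*l - sqrt(2)*l + 6*sqrt(2)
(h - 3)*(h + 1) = h^2 - 2*h - 3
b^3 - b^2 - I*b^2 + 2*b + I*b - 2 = (b - 1)*(b - 2*I)*(b + I)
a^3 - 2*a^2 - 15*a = a*(a - 5)*(a + 3)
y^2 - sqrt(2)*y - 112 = (y - 8*sqrt(2))*(y + 7*sqrt(2))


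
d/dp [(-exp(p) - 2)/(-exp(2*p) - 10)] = (-2*(exp(p) + 2)*exp(p) + exp(2*p) + 10)*exp(p)/(exp(2*p) + 10)^2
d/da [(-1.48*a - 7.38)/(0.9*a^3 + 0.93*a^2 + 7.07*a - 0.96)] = (2.664*a^3 + 21.3024*a^2 + 13.7268*a + 53.5974)/(0.81*a^6 + 1.674*a^5 + 13.5909*a^4 + 11.4222*a^3 + 48.1993*a^2 - 13.5744*a + 0.9216)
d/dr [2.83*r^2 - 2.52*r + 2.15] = 5.66*r - 2.52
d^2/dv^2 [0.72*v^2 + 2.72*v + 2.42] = 1.44000000000000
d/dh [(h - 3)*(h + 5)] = 2*h + 2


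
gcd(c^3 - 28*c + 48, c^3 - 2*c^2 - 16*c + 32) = c^2 - 6*c + 8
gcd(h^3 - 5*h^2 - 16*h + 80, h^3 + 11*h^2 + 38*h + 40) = h + 4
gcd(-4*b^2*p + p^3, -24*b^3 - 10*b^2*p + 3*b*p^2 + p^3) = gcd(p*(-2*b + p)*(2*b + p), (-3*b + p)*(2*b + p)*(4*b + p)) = 2*b + p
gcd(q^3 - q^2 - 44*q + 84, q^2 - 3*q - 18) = q - 6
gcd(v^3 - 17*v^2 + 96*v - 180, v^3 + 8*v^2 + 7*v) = 1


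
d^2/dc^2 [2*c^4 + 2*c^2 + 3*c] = 24*c^2 + 4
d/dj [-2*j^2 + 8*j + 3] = 8 - 4*j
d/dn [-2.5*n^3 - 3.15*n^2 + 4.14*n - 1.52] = -7.5*n^2 - 6.3*n + 4.14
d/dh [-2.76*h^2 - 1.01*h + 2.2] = -5.52*h - 1.01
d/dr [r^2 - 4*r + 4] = 2*r - 4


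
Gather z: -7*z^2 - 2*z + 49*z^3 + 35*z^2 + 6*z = 49*z^3 + 28*z^2 + 4*z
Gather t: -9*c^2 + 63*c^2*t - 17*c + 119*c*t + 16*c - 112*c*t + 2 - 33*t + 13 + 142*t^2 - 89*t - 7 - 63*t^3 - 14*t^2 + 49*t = -9*c^2 - c - 63*t^3 + 128*t^2 + t*(63*c^2 + 7*c - 73) + 8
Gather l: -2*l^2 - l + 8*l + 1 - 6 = -2*l^2 + 7*l - 5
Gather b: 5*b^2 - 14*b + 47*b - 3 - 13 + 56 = 5*b^2 + 33*b + 40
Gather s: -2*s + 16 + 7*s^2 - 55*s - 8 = 7*s^2 - 57*s + 8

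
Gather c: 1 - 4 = -3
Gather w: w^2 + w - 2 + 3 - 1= w^2 + w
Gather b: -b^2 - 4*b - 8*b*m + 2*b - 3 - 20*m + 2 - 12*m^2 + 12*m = -b^2 + b*(-8*m - 2) - 12*m^2 - 8*m - 1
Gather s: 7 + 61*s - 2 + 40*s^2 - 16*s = 40*s^2 + 45*s + 5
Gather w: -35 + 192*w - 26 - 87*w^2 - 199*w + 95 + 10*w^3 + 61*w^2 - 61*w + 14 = 10*w^3 - 26*w^2 - 68*w + 48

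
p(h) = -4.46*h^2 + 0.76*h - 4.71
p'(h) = 0.76 - 8.92*h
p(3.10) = -45.21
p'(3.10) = -26.89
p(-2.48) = -34.03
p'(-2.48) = 22.88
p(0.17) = -4.71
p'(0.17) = -0.76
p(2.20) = -24.62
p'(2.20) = -18.86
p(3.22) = -48.51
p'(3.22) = -27.96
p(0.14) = -4.69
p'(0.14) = -0.49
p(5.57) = -138.85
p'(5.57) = -48.92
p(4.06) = -75.14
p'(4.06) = -35.46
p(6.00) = -160.71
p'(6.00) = -52.76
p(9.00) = -359.13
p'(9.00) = -79.52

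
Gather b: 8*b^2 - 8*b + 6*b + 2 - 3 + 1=8*b^2 - 2*b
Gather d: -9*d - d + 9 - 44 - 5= -10*d - 40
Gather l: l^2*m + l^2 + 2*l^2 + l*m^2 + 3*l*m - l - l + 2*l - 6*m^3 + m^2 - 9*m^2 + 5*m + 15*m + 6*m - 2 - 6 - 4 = l^2*(m + 3) + l*(m^2 + 3*m) - 6*m^3 - 8*m^2 + 26*m - 12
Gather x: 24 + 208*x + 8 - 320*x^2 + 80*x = -320*x^2 + 288*x + 32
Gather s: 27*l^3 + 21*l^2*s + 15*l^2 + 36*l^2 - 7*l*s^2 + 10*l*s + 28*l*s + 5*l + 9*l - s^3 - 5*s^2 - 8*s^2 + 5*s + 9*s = 27*l^3 + 51*l^2 + 14*l - s^3 + s^2*(-7*l - 13) + s*(21*l^2 + 38*l + 14)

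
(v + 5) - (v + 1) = 4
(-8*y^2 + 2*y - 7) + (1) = -8*y^2 + 2*y - 6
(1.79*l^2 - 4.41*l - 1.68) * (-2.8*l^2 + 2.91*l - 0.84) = -5.012*l^4 + 17.5569*l^3 - 9.6327*l^2 - 1.1844*l + 1.4112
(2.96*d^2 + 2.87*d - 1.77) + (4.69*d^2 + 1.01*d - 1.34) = 7.65*d^2 + 3.88*d - 3.11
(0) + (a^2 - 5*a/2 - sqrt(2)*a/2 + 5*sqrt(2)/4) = a^2 - 5*a/2 - sqrt(2)*a/2 + 5*sqrt(2)/4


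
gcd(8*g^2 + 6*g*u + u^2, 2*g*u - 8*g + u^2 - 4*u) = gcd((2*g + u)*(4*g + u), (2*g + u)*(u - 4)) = 2*g + u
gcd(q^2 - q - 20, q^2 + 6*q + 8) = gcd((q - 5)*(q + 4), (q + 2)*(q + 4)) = q + 4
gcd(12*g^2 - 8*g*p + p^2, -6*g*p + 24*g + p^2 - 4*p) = -6*g + p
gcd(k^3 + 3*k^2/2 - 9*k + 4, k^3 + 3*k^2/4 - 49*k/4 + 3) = k + 4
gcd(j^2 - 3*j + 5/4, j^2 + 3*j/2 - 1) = j - 1/2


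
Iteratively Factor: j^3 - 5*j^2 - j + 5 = (j - 1)*(j^2 - 4*j - 5) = (j - 1)*(j + 1)*(j - 5)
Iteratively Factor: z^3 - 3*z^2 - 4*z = (z - 4)*(z^2 + z) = z*(z - 4)*(z + 1)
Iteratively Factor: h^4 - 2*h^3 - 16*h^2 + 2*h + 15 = (h + 1)*(h^3 - 3*h^2 - 13*h + 15) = (h - 5)*(h + 1)*(h^2 + 2*h - 3) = (h - 5)*(h - 1)*(h + 1)*(h + 3)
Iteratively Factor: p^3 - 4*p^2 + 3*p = (p - 3)*(p^2 - p) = (p - 3)*(p - 1)*(p)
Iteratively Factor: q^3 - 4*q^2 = (q)*(q^2 - 4*q) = q^2*(q - 4)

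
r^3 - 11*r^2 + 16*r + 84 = (r - 7)*(r - 6)*(r + 2)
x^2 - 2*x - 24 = (x - 6)*(x + 4)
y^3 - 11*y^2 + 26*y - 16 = (y - 8)*(y - 2)*(y - 1)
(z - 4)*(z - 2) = z^2 - 6*z + 8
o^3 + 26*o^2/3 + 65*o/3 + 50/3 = (o + 5/3)*(o + 2)*(o + 5)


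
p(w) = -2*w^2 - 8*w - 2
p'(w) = -4*w - 8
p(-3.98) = -1.84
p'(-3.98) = 7.92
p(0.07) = -2.57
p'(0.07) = -8.28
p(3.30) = -50.18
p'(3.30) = -21.20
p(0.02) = -2.16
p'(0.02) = -8.08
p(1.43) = -17.53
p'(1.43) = -13.72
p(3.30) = -50.18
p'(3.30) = -21.20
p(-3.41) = 2.02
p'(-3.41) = 5.64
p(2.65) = -37.24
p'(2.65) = -18.60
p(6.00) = -122.00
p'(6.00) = -32.00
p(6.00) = -122.00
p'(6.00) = -32.00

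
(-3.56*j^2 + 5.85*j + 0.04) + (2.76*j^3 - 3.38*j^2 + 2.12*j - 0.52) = 2.76*j^3 - 6.94*j^2 + 7.97*j - 0.48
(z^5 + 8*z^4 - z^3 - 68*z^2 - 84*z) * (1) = z^5 + 8*z^4 - z^3 - 68*z^2 - 84*z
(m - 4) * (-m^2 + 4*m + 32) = -m^3 + 8*m^2 + 16*m - 128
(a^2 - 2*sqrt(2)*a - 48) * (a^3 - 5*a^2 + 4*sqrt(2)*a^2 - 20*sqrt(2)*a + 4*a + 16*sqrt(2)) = a^5 - 5*a^4 + 2*sqrt(2)*a^4 - 60*a^3 - 10*sqrt(2)*a^3 - 184*sqrt(2)*a^2 + 320*a^2 - 256*a + 960*sqrt(2)*a - 768*sqrt(2)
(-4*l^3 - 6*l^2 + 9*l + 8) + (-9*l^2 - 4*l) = -4*l^3 - 15*l^2 + 5*l + 8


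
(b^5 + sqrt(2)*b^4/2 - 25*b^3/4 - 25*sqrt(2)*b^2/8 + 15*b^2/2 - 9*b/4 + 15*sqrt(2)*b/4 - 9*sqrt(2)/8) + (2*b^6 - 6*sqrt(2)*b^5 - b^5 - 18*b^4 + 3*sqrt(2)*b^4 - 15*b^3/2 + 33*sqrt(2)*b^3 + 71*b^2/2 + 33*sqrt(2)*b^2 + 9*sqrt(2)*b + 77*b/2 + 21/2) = 2*b^6 - 6*sqrt(2)*b^5 - 18*b^4 + 7*sqrt(2)*b^4/2 - 55*b^3/4 + 33*sqrt(2)*b^3 + 239*sqrt(2)*b^2/8 + 43*b^2 + 51*sqrt(2)*b/4 + 145*b/4 - 9*sqrt(2)/8 + 21/2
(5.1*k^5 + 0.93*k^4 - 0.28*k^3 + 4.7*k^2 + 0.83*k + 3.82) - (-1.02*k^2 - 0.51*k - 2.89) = 5.1*k^5 + 0.93*k^4 - 0.28*k^3 + 5.72*k^2 + 1.34*k + 6.71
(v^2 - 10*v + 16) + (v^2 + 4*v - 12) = 2*v^2 - 6*v + 4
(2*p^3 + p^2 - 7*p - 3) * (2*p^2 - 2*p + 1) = 4*p^5 - 2*p^4 - 14*p^3 + 9*p^2 - p - 3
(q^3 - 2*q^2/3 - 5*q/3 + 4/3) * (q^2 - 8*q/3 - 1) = q^5 - 10*q^4/3 - 8*q^3/9 + 58*q^2/9 - 17*q/9 - 4/3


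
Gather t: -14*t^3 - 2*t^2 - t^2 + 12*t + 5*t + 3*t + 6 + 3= -14*t^3 - 3*t^2 + 20*t + 9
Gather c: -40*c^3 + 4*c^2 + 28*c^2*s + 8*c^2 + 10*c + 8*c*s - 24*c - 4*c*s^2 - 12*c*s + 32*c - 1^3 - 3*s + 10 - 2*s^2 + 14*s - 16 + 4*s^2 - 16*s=-40*c^3 + c^2*(28*s + 12) + c*(-4*s^2 - 4*s + 18) + 2*s^2 - 5*s - 7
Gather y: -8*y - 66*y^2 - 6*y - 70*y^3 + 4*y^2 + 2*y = -70*y^3 - 62*y^2 - 12*y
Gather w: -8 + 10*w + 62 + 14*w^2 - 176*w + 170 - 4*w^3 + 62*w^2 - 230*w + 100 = -4*w^3 + 76*w^2 - 396*w + 324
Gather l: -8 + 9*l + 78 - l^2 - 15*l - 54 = -l^2 - 6*l + 16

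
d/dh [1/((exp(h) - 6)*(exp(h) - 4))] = 2*(5 - exp(h))*exp(h)/(exp(4*h) - 20*exp(3*h) + 148*exp(2*h) - 480*exp(h) + 576)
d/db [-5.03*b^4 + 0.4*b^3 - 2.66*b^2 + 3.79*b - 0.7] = -20.12*b^3 + 1.2*b^2 - 5.32*b + 3.79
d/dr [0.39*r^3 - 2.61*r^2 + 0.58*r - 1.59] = 1.17*r^2 - 5.22*r + 0.58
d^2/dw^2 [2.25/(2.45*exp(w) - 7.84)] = (13.505625*exp(w) + 43.218)*exp(w)/(2.45*exp(w) - 7.84)^3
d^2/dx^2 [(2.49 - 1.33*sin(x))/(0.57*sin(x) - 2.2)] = (0.858819*sin(x)^2 + 3.31474*sin(x) - 1.717638)/(0.185193*sin(x)^3 - 2.14434*sin(x)^2 + 8.2764*sin(x) - 10.648)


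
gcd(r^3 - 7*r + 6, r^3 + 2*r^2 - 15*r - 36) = r + 3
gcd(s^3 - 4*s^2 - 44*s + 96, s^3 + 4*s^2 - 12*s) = s^2 + 4*s - 12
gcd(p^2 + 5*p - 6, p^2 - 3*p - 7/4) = 1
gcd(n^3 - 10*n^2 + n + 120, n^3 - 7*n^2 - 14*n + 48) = n^2 - 5*n - 24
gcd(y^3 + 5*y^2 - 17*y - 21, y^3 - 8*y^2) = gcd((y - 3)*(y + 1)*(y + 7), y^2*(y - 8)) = 1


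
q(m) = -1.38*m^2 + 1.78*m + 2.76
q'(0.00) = 1.78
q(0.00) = 2.76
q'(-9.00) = 26.62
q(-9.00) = -125.04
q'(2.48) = -5.06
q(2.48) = -1.31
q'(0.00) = 1.78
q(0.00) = 2.76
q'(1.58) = -2.58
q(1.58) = 2.13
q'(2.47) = -5.04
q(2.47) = -1.26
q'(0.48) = 0.46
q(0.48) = 3.30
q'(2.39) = -4.82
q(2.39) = -0.87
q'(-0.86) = 4.15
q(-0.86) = 0.21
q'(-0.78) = 3.93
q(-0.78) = 0.53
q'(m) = 1.78 - 2.76*m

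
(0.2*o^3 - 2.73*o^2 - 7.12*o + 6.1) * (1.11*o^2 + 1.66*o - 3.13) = 0.222*o^5 - 2.6983*o^4 - 13.061*o^3 + 3.4967*o^2 + 32.4116*o - 19.093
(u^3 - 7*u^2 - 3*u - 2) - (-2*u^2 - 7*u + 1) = u^3 - 5*u^2 + 4*u - 3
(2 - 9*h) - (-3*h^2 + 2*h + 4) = 3*h^2 - 11*h - 2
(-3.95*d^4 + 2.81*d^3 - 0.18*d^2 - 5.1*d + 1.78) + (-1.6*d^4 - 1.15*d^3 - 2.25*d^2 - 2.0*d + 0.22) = -5.55*d^4 + 1.66*d^3 - 2.43*d^2 - 7.1*d + 2.0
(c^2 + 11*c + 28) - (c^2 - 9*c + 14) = 20*c + 14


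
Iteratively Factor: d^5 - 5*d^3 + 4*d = (d - 2)*(d^4 + 2*d^3 - d^2 - 2*d) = (d - 2)*(d + 2)*(d^3 - d) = (d - 2)*(d + 1)*(d + 2)*(d^2 - d) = (d - 2)*(d - 1)*(d + 1)*(d + 2)*(d)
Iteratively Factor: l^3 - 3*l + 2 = (l - 1)*(l^2 + l - 2) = (l - 1)*(l + 2)*(l - 1)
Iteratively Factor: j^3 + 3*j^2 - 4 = (j + 2)*(j^2 + j - 2) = (j - 1)*(j + 2)*(j + 2)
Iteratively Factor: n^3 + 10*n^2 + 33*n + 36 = (n + 3)*(n^2 + 7*n + 12) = (n + 3)^2*(n + 4)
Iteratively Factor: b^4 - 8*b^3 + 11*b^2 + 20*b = (b - 4)*(b^3 - 4*b^2 - 5*b) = (b - 5)*(b - 4)*(b^2 + b) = (b - 5)*(b - 4)*(b + 1)*(b)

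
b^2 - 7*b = b*(b - 7)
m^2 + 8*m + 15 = (m + 3)*(m + 5)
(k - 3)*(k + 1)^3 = k^4 - 6*k^2 - 8*k - 3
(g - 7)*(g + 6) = g^2 - g - 42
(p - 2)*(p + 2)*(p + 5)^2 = p^4 + 10*p^3 + 21*p^2 - 40*p - 100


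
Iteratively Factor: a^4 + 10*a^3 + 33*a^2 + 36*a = (a + 3)*(a^3 + 7*a^2 + 12*a) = (a + 3)^2*(a^2 + 4*a) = (a + 3)^2*(a + 4)*(a)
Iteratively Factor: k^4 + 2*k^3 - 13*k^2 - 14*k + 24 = (k - 3)*(k^3 + 5*k^2 + 2*k - 8) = (k - 3)*(k - 1)*(k^2 + 6*k + 8) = (k - 3)*(k - 1)*(k + 4)*(k + 2)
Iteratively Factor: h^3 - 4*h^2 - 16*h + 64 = (h - 4)*(h^2 - 16) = (h - 4)*(h + 4)*(h - 4)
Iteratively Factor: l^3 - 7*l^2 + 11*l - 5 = (l - 1)*(l^2 - 6*l + 5) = (l - 1)^2*(l - 5)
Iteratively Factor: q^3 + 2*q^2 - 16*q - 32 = (q + 2)*(q^2 - 16) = (q + 2)*(q + 4)*(q - 4)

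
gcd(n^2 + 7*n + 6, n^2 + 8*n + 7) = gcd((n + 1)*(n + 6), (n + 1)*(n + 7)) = n + 1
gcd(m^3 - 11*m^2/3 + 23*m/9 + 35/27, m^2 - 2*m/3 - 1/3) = m + 1/3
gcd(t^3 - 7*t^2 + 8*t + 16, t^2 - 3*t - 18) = 1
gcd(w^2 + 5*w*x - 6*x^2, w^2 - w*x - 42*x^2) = w + 6*x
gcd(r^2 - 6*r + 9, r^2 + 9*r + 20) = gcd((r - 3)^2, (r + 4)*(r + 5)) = 1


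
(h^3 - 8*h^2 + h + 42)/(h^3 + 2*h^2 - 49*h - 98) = (h - 3)/(h + 7)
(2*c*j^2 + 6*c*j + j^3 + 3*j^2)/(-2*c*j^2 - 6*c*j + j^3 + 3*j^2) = (-2*c - j)/(2*c - j)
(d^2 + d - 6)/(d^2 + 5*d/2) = 2*(d^2 + d - 6)/(d*(2*d + 5))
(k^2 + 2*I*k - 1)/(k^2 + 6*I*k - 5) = (k + I)/(k + 5*I)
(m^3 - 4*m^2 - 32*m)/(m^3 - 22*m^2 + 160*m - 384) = m*(m + 4)/(m^2 - 14*m + 48)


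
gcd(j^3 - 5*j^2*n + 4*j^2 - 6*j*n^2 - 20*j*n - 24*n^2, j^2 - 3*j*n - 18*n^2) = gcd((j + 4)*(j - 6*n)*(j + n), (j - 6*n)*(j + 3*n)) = j - 6*n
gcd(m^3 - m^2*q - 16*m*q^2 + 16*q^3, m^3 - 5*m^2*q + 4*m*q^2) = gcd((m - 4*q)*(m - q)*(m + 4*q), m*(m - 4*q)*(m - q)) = m^2 - 5*m*q + 4*q^2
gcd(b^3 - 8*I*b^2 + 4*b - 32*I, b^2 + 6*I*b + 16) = b - 2*I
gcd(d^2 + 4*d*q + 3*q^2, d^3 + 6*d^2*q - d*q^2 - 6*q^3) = d + q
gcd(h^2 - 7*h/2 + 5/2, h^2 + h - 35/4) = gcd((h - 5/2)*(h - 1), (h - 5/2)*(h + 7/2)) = h - 5/2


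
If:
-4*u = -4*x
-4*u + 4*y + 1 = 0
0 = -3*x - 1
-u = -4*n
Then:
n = -1/12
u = -1/3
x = -1/3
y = -7/12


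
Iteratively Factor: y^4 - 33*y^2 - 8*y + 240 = (y + 4)*(y^3 - 4*y^2 - 17*y + 60) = (y - 5)*(y + 4)*(y^2 + y - 12) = (y - 5)*(y + 4)^2*(y - 3)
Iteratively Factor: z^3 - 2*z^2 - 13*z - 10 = (z + 2)*(z^2 - 4*z - 5) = (z + 1)*(z + 2)*(z - 5)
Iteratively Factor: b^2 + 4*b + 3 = (b + 3)*(b + 1)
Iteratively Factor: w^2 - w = (w - 1)*(w)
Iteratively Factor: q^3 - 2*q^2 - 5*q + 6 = (q - 3)*(q^2 + q - 2) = (q - 3)*(q - 1)*(q + 2)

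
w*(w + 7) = w^2 + 7*w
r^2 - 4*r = r*(r - 4)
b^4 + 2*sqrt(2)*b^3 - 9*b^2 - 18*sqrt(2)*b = b*(b - 3)*(b + 3)*(b + 2*sqrt(2))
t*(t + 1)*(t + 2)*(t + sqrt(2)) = t^4 + sqrt(2)*t^3 + 3*t^3 + 2*t^2 + 3*sqrt(2)*t^2 + 2*sqrt(2)*t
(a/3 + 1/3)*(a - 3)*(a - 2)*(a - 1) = a^4/3 - 5*a^3/3 + 5*a^2/3 + 5*a/3 - 2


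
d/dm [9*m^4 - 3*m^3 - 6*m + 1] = 36*m^3 - 9*m^2 - 6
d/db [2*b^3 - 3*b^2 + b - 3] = 6*b^2 - 6*b + 1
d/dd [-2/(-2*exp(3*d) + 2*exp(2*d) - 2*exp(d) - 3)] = (-12*exp(2*d) + 8*exp(d) - 4)*exp(d)/(2*exp(3*d) - 2*exp(2*d) + 2*exp(d) + 3)^2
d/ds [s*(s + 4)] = 2*s + 4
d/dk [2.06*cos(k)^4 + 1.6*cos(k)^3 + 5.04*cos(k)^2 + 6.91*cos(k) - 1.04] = -(8.24*cos(k)^3 + 4.8*cos(k)^2 + 10.08*cos(k) + 6.91)*sin(k)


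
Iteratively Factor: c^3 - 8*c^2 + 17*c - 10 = (c - 2)*(c^2 - 6*c + 5) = (c - 2)*(c - 1)*(c - 5)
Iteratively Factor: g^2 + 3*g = (g + 3)*(g)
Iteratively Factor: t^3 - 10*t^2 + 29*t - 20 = (t - 1)*(t^2 - 9*t + 20) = (t - 5)*(t - 1)*(t - 4)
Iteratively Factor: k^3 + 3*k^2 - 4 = (k - 1)*(k^2 + 4*k + 4) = (k - 1)*(k + 2)*(k + 2)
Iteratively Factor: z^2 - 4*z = (z - 4)*(z)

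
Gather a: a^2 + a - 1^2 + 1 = a^2 + a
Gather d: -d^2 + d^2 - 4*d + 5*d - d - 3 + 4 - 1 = 0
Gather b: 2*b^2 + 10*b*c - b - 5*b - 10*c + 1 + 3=2*b^2 + b*(10*c - 6) - 10*c + 4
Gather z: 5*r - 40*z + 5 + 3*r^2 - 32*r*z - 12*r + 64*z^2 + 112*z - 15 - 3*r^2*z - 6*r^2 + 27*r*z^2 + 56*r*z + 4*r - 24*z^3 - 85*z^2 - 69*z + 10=-3*r^2 - 3*r - 24*z^3 + z^2*(27*r - 21) + z*(-3*r^2 + 24*r + 3)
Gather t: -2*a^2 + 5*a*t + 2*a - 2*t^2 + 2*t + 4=-2*a^2 + 2*a - 2*t^2 + t*(5*a + 2) + 4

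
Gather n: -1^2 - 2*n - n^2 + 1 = -n^2 - 2*n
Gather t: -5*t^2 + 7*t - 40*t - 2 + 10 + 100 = -5*t^2 - 33*t + 108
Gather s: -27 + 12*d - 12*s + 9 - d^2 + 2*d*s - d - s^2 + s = -d^2 + 11*d - s^2 + s*(2*d - 11) - 18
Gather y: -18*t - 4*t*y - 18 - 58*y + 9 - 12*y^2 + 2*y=-18*t - 12*y^2 + y*(-4*t - 56) - 9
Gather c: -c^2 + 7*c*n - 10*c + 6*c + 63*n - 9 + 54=-c^2 + c*(7*n - 4) + 63*n + 45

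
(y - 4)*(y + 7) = y^2 + 3*y - 28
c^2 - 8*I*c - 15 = (c - 5*I)*(c - 3*I)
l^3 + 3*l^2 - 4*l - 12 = (l - 2)*(l + 2)*(l + 3)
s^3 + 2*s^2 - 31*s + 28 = (s - 4)*(s - 1)*(s + 7)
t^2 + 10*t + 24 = (t + 4)*(t + 6)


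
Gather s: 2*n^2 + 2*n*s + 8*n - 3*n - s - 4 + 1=2*n^2 + 5*n + s*(2*n - 1) - 3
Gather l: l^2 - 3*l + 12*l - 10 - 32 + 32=l^2 + 9*l - 10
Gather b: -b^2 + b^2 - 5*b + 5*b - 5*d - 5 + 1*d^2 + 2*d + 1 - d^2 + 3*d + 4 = 0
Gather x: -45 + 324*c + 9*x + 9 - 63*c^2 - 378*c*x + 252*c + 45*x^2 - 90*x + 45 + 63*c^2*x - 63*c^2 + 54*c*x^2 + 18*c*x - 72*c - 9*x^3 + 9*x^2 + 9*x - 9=-126*c^2 + 504*c - 9*x^3 + x^2*(54*c + 54) + x*(63*c^2 - 360*c - 72)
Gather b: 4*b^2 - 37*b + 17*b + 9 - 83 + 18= 4*b^2 - 20*b - 56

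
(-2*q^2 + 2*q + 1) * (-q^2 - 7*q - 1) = 2*q^4 + 12*q^3 - 13*q^2 - 9*q - 1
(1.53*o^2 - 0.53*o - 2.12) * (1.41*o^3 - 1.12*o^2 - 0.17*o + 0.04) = 2.1573*o^5 - 2.4609*o^4 - 2.6557*o^3 + 2.5257*o^2 + 0.3392*o - 0.0848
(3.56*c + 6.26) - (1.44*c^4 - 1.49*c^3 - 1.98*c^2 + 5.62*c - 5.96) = -1.44*c^4 + 1.49*c^3 + 1.98*c^2 - 2.06*c + 12.22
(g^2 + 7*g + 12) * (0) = 0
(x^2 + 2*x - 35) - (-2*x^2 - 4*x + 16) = 3*x^2 + 6*x - 51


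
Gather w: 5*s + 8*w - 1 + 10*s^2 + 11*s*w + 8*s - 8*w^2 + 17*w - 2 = 10*s^2 + 13*s - 8*w^2 + w*(11*s + 25) - 3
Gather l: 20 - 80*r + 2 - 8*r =22 - 88*r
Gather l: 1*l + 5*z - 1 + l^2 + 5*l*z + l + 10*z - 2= l^2 + l*(5*z + 2) + 15*z - 3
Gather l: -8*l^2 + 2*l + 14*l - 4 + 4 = -8*l^2 + 16*l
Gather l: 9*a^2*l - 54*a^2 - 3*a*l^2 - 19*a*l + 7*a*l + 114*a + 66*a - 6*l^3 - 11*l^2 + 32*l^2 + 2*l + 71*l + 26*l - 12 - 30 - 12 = -54*a^2 + 180*a - 6*l^3 + l^2*(21 - 3*a) + l*(9*a^2 - 12*a + 99) - 54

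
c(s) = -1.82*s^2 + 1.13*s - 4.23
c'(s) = 1.13 - 3.64*s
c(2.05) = -9.56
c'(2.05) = -6.33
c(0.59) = -4.20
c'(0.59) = -1.02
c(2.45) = -12.39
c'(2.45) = -7.79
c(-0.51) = -5.28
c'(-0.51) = 2.99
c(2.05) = -9.56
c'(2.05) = -6.33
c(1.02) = -4.97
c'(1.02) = -2.58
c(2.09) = -9.82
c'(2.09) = -6.48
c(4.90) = -42.39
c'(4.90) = -16.71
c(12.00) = -252.75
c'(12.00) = -42.55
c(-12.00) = -279.87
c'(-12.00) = 44.81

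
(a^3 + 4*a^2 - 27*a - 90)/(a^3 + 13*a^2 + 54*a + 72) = (a - 5)/(a + 4)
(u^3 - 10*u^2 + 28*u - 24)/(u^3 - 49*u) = (u^3 - 10*u^2 + 28*u - 24)/(u*(u^2 - 49))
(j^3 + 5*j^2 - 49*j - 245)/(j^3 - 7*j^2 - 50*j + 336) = (j^2 - 2*j - 35)/(j^2 - 14*j + 48)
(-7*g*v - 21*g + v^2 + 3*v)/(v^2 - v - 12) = (-7*g + v)/(v - 4)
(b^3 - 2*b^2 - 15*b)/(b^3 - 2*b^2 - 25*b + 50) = b*(b + 3)/(b^2 + 3*b - 10)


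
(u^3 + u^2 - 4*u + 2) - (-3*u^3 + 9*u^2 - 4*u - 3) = 4*u^3 - 8*u^2 + 5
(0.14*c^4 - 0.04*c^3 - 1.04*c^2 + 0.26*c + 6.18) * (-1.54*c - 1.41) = -0.2156*c^5 - 0.1358*c^4 + 1.658*c^3 + 1.066*c^2 - 9.8838*c - 8.7138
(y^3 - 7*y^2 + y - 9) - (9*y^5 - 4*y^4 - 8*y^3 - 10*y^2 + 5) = -9*y^5 + 4*y^4 + 9*y^3 + 3*y^2 + y - 14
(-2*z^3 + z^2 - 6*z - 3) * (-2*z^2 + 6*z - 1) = 4*z^5 - 14*z^4 + 20*z^3 - 31*z^2 - 12*z + 3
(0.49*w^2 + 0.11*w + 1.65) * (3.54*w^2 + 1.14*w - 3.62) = 1.7346*w^4 + 0.948*w^3 + 4.1926*w^2 + 1.4828*w - 5.973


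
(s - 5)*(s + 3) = s^2 - 2*s - 15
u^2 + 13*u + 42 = (u + 6)*(u + 7)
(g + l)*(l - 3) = g*l - 3*g + l^2 - 3*l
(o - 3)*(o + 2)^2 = o^3 + o^2 - 8*o - 12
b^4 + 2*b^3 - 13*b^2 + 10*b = b*(b - 2)*(b - 1)*(b + 5)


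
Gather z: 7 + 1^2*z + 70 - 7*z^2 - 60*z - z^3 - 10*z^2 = -z^3 - 17*z^2 - 59*z + 77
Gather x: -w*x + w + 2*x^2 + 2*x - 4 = w + 2*x^2 + x*(2 - w) - 4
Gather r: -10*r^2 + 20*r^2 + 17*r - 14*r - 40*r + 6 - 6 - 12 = 10*r^2 - 37*r - 12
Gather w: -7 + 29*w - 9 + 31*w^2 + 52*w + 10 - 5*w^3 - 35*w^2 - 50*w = -5*w^3 - 4*w^2 + 31*w - 6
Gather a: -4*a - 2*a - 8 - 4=-6*a - 12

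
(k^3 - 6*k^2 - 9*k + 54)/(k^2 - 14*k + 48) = (k^2 - 9)/(k - 8)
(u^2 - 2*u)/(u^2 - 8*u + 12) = u/(u - 6)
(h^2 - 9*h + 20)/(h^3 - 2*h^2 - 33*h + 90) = (h - 4)/(h^2 + 3*h - 18)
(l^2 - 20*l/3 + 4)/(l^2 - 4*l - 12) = (l - 2/3)/(l + 2)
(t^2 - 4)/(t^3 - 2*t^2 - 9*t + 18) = (t + 2)/(t^2 - 9)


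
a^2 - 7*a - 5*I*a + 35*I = (a - 7)*(a - 5*I)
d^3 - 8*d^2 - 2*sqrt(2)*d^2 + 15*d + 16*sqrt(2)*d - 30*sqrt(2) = (d - 5)*(d - 3)*(d - 2*sqrt(2))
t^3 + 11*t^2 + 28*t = t*(t + 4)*(t + 7)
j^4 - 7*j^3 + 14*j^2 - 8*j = j*(j - 4)*(j - 2)*(j - 1)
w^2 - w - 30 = (w - 6)*(w + 5)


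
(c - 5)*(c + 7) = c^2 + 2*c - 35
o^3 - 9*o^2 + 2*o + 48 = (o - 8)*(o - 3)*(o + 2)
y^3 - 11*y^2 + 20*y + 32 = (y - 8)*(y - 4)*(y + 1)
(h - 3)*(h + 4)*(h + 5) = h^3 + 6*h^2 - 7*h - 60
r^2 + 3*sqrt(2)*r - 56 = (r - 4*sqrt(2))*(r + 7*sqrt(2))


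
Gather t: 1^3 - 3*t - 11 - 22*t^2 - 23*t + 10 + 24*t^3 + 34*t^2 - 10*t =24*t^3 + 12*t^2 - 36*t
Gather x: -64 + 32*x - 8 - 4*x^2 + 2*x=-4*x^2 + 34*x - 72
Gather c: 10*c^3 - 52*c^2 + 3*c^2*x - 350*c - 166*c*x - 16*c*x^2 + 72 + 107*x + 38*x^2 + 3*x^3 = 10*c^3 + c^2*(3*x - 52) + c*(-16*x^2 - 166*x - 350) + 3*x^3 + 38*x^2 + 107*x + 72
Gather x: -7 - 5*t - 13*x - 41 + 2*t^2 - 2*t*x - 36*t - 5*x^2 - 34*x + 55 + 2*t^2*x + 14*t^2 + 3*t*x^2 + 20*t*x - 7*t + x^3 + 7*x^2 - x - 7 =16*t^2 - 48*t + x^3 + x^2*(3*t + 2) + x*(2*t^2 + 18*t - 48)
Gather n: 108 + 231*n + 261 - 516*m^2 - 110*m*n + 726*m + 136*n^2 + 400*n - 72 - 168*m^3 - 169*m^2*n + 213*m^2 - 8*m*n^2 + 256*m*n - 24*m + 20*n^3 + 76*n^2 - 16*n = -168*m^3 - 303*m^2 + 702*m + 20*n^3 + n^2*(212 - 8*m) + n*(-169*m^2 + 146*m + 615) + 297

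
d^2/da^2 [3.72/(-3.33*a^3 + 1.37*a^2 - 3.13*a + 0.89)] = ((74.3256*a - 10.1928)*(3.33*a^3 - 1.37*a^2 + 3.13*a - 0.89) - 3.72*(9.99*a^2 - 2.74*a + 3.13)*(19.98*a^2 - 5.48*a + 6.26))/(3.33*a^3 - 1.37*a^2 + 3.13*a - 0.89)^3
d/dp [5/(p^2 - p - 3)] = 5*(1 - 2*p)/(-p^2 + p + 3)^2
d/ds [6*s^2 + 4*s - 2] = 12*s + 4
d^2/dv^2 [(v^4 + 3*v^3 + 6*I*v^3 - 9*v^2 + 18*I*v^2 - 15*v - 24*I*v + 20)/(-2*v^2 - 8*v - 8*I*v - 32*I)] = (-v^3 - 12*I*v^2 + 48*v + 3 + 76*I)/(v^3 + 12*I*v^2 - 48*v - 64*I)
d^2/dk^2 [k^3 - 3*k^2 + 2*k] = 6*k - 6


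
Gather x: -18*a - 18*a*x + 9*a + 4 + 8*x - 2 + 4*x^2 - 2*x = -9*a + 4*x^2 + x*(6 - 18*a) + 2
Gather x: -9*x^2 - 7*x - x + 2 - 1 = -9*x^2 - 8*x + 1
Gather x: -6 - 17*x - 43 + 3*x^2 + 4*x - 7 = 3*x^2 - 13*x - 56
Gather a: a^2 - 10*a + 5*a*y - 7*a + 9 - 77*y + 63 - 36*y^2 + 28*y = a^2 + a*(5*y - 17) - 36*y^2 - 49*y + 72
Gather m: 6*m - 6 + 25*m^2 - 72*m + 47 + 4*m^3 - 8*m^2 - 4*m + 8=4*m^3 + 17*m^2 - 70*m + 49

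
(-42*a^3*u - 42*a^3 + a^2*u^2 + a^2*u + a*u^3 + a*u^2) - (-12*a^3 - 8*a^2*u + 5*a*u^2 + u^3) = -42*a^3*u - 30*a^3 + a^2*u^2 + 9*a^2*u + a*u^3 - 4*a*u^2 - u^3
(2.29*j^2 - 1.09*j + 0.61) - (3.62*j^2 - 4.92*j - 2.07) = -1.33*j^2 + 3.83*j + 2.68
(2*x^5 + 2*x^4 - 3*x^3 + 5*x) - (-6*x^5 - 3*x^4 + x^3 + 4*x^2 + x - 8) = 8*x^5 + 5*x^4 - 4*x^3 - 4*x^2 + 4*x + 8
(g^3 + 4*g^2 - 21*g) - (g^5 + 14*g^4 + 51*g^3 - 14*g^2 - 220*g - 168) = -g^5 - 14*g^4 - 50*g^3 + 18*g^2 + 199*g + 168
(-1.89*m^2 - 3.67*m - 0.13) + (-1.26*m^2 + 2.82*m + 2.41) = -3.15*m^2 - 0.85*m + 2.28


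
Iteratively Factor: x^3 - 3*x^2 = (x - 3)*(x^2) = x*(x - 3)*(x)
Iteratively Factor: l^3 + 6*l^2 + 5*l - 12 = (l + 4)*(l^2 + 2*l - 3) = (l - 1)*(l + 4)*(l + 3)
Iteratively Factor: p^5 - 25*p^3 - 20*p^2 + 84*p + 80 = (p - 5)*(p^4 + 5*p^3 - 20*p - 16) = (p - 5)*(p - 2)*(p^3 + 7*p^2 + 14*p + 8) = (p - 5)*(p - 2)*(p + 2)*(p^2 + 5*p + 4) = (p - 5)*(p - 2)*(p + 2)*(p + 4)*(p + 1)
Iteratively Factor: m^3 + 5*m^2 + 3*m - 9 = (m + 3)*(m^2 + 2*m - 3) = (m + 3)^2*(m - 1)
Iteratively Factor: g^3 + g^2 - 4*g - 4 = (g + 1)*(g^2 - 4) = (g + 1)*(g + 2)*(g - 2)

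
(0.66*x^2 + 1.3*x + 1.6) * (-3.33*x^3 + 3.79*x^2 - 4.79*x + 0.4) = -2.1978*x^5 - 1.8276*x^4 - 3.5624*x^3 + 0.101*x^2 - 7.144*x + 0.64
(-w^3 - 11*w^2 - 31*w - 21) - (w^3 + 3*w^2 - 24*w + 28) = -2*w^3 - 14*w^2 - 7*w - 49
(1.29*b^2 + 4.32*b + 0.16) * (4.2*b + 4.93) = 5.418*b^3 + 24.5037*b^2 + 21.9696*b + 0.7888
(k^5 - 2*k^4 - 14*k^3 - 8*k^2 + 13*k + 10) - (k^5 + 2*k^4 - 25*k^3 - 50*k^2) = -4*k^4 + 11*k^3 + 42*k^2 + 13*k + 10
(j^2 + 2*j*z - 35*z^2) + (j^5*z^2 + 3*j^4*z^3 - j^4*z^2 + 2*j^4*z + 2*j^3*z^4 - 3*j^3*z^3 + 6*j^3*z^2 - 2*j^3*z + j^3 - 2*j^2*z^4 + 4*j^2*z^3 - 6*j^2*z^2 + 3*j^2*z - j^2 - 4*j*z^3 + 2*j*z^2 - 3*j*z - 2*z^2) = j^5*z^2 + 3*j^4*z^3 - j^4*z^2 + 2*j^4*z + 2*j^3*z^4 - 3*j^3*z^3 + 6*j^3*z^2 - 2*j^3*z + j^3 - 2*j^2*z^4 + 4*j^2*z^3 - 6*j^2*z^2 + 3*j^2*z - 4*j*z^3 + 2*j*z^2 - j*z - 37*z^2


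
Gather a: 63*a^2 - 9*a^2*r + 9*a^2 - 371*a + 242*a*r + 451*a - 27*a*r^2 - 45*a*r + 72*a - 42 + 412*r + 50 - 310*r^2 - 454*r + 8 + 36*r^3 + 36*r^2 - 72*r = a^2*(72 - 9*r) + a*(-27*r^2 + 197*r + 152) + 36*r^3 - 274*r^2 - 114*r + 16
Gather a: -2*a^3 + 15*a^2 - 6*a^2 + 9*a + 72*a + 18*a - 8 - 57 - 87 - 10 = -2*a^3 + 9*a^2 + 99*a - 162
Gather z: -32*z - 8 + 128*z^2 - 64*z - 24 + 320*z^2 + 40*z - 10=448*z^2 - 56*z - 42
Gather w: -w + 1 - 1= -w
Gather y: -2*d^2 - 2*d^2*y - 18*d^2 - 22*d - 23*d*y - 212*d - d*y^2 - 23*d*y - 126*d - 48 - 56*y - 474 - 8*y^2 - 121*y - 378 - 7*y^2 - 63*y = -20*d^2 - 360*d + y^2*(-d - 15) + y*(-2*d^2 - 46*d - 240) - 900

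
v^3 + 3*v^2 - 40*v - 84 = (v - 6)*(v + 2)*(v + 7)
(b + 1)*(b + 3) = b^2 + 4*b + 3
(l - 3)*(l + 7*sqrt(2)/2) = l^2 - 3*l + 7*sqrt(2)*l/2 - 21*sqrt(2)/2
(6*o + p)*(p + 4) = 6*o*p + 24*o + p^2 + 4*p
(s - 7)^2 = s^2 - 14*s + 49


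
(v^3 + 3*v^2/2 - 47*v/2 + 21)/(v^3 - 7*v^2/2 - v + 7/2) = (v + 6)/(v + 1)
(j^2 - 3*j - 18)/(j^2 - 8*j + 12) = (j + 3)/(j - 2)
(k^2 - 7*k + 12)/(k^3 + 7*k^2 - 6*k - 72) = (k - 4)/(k^2 + 10*k + 24)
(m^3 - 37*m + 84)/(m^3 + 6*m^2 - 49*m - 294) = (m^2 - 7*m + 12)/(m^2 - m - 42)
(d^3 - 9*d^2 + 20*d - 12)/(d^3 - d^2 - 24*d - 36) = (d^2 - 3*d + 2)/(d^2 + 5*d + 6)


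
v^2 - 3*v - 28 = (v - 7)*(v + 4)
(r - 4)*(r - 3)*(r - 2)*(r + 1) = r^4 - 8*r^3 + 17*r^2 + 2*r - 24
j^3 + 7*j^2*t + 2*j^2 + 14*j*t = j*(j + 2)*(j + 7*t)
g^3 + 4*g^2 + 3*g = g*(g + 1)*(g + 3)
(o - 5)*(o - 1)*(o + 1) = o^3 - 5*o^2 - o + 5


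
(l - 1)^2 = l^2 - 2*l + 1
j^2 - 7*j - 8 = (j - 8)*(j + 1)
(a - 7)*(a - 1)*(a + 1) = a^3 - 7*a^2 - a + 7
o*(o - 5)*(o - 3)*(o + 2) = o^4 - 6*o^3 - o^2 + 30*o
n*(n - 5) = n^2 - 5*n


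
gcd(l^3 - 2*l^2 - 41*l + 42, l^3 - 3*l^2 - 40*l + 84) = l^2 - l - 42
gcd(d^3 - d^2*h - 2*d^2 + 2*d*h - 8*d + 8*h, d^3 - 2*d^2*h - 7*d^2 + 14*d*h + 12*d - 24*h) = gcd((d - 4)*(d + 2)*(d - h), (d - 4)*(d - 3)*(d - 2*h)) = d - 4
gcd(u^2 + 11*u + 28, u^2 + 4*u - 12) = 1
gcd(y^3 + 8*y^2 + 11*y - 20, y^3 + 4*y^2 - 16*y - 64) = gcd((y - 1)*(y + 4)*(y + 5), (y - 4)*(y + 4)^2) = y + 4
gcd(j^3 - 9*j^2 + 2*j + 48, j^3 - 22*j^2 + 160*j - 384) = j - 8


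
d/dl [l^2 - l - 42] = 2*l - 1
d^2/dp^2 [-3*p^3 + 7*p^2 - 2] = 14 - 18*p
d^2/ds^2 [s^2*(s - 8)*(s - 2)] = 12*s^2 - 60*s + 32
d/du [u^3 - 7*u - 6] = 3*u^2 - 7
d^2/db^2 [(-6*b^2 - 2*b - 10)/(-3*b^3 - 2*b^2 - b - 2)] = 4*(27*b^6 + 27*b^5 + 261*b^4 + 109*b^3 + 33*b^2 - 72*b - 5)/(27*b^9 + 54*b^8 + 63*b^7 + 98*b^6 + 93*b^5 + 66*b^4 + 61*b^3 + 30*b^2 + 12*b + 8)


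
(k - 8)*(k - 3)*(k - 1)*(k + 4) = k^4 - 8*k^3 - 13*k^2 + 116*k - 96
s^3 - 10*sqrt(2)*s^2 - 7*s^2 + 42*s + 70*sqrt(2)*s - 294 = (s - 7)*(s - 7*sqrt(2))*(s - 3*sqrt(2))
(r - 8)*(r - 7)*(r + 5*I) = r^3 - 15*r^2 + 5*I*r^2 + 56*r - 75*I*r + 280*I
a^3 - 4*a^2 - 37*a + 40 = (a - 8)*(a - 1)*(a + 5)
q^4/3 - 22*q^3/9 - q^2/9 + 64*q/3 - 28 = (q/3 + 1)*(q - 6)*(q - 7/3)*(q - 2)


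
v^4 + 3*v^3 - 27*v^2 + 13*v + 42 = (v - 3)*(v - 2)*(v + 1)*(v + 7)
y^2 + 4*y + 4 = (y + 2)^2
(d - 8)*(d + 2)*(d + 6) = d^3 - 52*d - 96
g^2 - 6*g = g*(g - 6)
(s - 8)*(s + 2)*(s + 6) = s^3 - 52*s - 96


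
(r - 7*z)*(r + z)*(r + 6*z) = r^3 - 43*r*z^2 - 42*z^3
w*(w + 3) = w^2 + 3*w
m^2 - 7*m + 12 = (m - 4)*(m - 3)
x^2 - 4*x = x*(x - 4)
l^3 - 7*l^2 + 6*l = l*(l - 6)*(l - 1)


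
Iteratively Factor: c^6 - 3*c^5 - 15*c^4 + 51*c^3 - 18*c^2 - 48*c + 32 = (c + 1)*(c^5 - 4*c^4 - 11*c^3 + 62*c^2 - 80*c + 32) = (c - 1)*(c + 1)*(c^4 - 3*c^3 - 14*c^2 + 48*c - 32) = (c - 1)*(c + 1)*(c + 4)*(c^3 - 7*c^2 + 14*c - 8) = (c - 2)*(c - 1)*(c + 1)*(c + 4)*(c^2 - 5*c + 4) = (c - 4)*(c - 2)*(c - 1)*(c + 1)*(c + 4)*(c - 1)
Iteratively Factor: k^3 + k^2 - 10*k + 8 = (k + 4)*(k^2 - 3*k + 2) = (k - 1)*(k + 4)*(k - 2)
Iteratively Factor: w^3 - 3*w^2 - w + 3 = (w + 1)*(w^2 - 4*w + 3) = (w - 3)*(w + 1)*(w - 1)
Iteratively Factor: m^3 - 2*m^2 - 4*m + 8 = (m + 2)*(m^2 - 4*m + 4) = (m - 2)*(m + 2)*(m - 2)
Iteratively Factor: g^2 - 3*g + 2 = (g - 1)*(g - 2)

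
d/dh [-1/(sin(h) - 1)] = cos(h)/(sin(h) - 1)^2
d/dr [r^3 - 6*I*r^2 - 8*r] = 3*r^2 - 12*I*r - 8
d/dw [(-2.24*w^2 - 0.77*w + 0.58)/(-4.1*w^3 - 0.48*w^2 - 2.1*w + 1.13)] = (-9.184*w^4 - 6.314*w^3 + 11.4684*w^2 - 4.5056*w + 0.3479)/(16.81*w^6 + 3.936*w^5 + 17.4504*w^4 - 7.25*w^3 + 3.3252*w^2 - 4.746*w + 1.2769)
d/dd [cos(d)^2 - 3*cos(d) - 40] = (3 - 2*cos(d))*sin(d)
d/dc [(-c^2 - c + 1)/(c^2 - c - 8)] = (2*c^2 + 14*c + 9)/(c^4 - 2*c^3 - 15*c^2 + 16*c + 64)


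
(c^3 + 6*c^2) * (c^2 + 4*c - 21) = c^5 + 10*c^4 + 3*c^3 - 126*c^2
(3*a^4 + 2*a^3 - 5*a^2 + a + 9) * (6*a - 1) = 18*a^5 + 9*a^4 - 32*a^3 + 11*a^2 + 53*a - 9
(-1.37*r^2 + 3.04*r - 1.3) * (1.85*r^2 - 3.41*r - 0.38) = -2.5345*r^4 + 10.2957*r^3 - 12.2508*r^2 + 3.2778*r + 0.494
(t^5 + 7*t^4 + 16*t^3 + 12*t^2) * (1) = t^5 + 7*t^4 + 16*t^3 + 12*t^2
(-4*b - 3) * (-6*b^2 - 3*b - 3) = 24*b^3 + 30*b^2 + 21*b + 9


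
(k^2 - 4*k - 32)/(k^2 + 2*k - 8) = (k - 8)/(k - 2)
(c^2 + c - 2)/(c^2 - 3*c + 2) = (c + 2)/(c - 2)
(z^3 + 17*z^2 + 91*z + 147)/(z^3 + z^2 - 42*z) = (z^2 + 10*z + 21)/(z*(z - 6))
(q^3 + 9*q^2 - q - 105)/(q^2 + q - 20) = (q^2 + 4*q - 21)/(q - 4)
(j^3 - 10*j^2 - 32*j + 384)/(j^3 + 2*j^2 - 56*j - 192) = (j - 8)/(j + 4)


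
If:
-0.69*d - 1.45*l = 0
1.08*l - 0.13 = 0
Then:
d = -0.25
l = 0.12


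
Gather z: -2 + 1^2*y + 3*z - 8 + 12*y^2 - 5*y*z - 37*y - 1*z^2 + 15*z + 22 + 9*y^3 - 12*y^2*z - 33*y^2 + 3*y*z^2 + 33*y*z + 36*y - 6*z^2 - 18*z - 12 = 9*y^3 - 21*y^2 + z^2*(3*y - 7) + z*(-12*y^2 + 28*y)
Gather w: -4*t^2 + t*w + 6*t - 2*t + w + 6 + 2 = -4*t^2 + 4*t + w*(t + 1) + 8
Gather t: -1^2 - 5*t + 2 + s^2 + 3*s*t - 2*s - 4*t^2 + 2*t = s^2 - 2*s - 4*t^2 + t*(3*s - 3) + 1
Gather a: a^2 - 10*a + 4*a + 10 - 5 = a^2 - 6*a + 5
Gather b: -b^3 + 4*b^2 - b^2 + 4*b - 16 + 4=-b^3 + 3*b^2 + 4*b - 12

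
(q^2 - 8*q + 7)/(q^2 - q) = (q - 7)/q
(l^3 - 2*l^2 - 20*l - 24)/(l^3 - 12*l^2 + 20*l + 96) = (l + 2)/(l - 8)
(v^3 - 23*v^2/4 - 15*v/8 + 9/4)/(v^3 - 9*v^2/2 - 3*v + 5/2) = (4*v^2 - 21*v - 18)/(4*(v^2 - 4*v - 5))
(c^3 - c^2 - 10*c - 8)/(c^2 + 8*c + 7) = (c^2 - 2*c - 8)/(c + 7)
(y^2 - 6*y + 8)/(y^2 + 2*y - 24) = (y - 2)/(y + 6)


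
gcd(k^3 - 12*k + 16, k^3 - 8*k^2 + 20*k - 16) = k^2 - 4*k + 4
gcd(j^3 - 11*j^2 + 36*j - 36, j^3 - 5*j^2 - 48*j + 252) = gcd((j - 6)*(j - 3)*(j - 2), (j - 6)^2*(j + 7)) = j - 6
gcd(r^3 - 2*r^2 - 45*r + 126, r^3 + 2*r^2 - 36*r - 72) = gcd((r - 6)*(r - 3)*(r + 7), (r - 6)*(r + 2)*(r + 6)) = r - 6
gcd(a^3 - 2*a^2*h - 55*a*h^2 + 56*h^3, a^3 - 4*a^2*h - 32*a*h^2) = a - 8*h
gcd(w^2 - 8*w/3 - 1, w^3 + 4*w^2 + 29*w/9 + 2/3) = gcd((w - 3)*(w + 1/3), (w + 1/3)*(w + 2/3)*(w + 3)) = w + 1/3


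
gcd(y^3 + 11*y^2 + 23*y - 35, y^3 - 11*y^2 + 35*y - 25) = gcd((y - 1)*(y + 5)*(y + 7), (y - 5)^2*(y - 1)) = y - 1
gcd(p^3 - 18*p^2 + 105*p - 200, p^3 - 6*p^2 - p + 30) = p - 5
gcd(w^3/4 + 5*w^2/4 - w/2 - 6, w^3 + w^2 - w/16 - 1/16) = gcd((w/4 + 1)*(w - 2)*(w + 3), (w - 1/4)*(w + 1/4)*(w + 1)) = 1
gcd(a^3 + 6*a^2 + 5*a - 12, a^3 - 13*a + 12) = a^2 + 3*a - 4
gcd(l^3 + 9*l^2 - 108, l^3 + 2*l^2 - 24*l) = l + 6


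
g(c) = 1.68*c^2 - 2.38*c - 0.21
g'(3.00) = 7.70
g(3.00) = 7.77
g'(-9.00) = -32.62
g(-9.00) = 157.29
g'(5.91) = 17.48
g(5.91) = 44.40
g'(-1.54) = -7.55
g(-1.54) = 7.44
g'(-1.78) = -8.36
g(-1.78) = 9.35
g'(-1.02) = -5.81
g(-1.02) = 3.97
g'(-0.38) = -3.66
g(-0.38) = 0.94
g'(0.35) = -1.20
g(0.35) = -0.84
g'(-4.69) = -18.14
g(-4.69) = 47.91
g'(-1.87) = -8.66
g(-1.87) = 10.12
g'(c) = 3.36*c - 2.38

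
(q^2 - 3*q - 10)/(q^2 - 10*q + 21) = (q^2 - 3*q - 10)/(q^2 - 10*q + 21)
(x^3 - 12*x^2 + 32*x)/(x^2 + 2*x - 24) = x*(x - 8)/(x + 6)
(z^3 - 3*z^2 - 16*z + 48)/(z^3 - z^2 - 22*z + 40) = (z^2 + z - 12)/(z^2 + 3*z - 10)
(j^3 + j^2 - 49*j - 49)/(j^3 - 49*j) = (j + 1)/j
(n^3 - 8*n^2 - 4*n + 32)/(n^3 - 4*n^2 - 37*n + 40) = (n^2 - 4)/(n^2 + 4*n - 5)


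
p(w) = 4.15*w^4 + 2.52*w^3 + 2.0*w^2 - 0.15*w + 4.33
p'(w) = 16.6*w^3 + 7.56*w^2 + 4.0*w - 0.15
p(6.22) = 6898.88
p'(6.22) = 4311.87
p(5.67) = 4816.37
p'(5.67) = 3291.49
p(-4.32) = 1284.52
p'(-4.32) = -1214.66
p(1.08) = 15.32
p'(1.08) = 33.90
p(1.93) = 87.19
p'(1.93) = 155.07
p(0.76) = 7.86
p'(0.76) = 14.54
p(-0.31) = 4.53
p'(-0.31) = -1.16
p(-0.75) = 5.82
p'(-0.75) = -5.90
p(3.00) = 426.07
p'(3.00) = 528.09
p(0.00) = 4.33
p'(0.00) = -0.15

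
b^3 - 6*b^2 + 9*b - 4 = (b - 4)*(b - 1)^2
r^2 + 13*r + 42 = (r + 6)*(r + 7)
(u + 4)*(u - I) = u^2 + 4*u - I*u - 4*I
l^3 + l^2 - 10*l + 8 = (l - 2)*(l - 1)*(l + 4)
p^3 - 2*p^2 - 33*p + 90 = (p - 5)*(p - 3)*(p + 6)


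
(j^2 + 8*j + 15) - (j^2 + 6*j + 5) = 2*j + 10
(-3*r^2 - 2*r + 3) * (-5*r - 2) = 15*r^3 + 16*r^2 - 11*r - 6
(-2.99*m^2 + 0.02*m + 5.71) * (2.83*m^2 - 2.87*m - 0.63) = -8.4617*m^4 + 8.6379*m^3 + 17.9856*m^2 - 16.4003*m - 3.5973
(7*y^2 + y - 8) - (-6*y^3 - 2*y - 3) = 6*y^3 + 7*y^2 + 3*y - 5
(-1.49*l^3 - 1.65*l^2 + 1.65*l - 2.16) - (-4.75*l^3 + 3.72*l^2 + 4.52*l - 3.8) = 3.26*l^3 - 5.37*l^2 - 2.87*l + 1.64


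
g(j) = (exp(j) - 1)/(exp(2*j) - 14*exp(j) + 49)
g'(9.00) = 0.00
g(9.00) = 0.00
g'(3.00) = -0.22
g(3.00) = 0.11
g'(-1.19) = 0.01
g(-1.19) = -0.02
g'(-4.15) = 0.00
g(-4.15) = -0.02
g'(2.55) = -1.16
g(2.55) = 0.35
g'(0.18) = 0.04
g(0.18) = 0.01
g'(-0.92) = 0.01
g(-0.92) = -0.01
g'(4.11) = -0.03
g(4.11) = 0.02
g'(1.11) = 0.39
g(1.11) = 0.13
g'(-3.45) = 0.00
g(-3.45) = -0.02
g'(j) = (exp(j) - 1)*(-2*exp(2*j) + 14*exp(j))/(exp(2*j) - 14*exp(j) + 49)^2 + exp(j)/(exp(2*j) - 14*exp(j) + 49) = (-exp(j) - 5)*exp(j)/(exp(3*j) - 21*exp(2*j) + 147*exp(j) - 343)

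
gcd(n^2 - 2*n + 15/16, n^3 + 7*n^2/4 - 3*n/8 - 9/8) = n - 3/4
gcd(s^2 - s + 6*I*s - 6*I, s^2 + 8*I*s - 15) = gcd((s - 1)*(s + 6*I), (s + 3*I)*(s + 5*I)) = 1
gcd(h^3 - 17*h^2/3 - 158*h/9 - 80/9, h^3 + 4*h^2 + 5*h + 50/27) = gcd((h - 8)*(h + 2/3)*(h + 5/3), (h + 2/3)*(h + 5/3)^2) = h^2 + 7*h/3 + 10/9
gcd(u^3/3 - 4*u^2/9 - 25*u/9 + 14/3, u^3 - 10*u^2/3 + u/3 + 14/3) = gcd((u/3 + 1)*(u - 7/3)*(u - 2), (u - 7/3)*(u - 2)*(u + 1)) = u^2 - 13*u/3 + 14/3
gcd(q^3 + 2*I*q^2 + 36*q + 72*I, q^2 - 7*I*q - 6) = q - 6*I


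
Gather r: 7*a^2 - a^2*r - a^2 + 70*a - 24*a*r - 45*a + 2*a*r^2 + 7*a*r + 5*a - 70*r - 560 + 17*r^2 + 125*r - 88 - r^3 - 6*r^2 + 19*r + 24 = 6*a^2 + 30*a - r^3 + r^2*(2*a + 11) + r*(-a^2 - 17*a + 74) - 624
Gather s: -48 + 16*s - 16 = 16*s - 64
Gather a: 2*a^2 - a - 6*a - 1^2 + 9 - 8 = 2*a^2 - 7*a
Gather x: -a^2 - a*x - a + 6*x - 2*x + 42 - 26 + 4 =-a^2 - a + x*(4 - a) + 20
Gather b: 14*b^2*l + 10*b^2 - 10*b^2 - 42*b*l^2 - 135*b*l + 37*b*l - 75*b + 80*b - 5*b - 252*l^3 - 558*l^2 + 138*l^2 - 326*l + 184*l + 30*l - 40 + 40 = 14*b^2*l + b*(-42*l^2 - 98*l) - 252*l^3 - 420*l^2 - 112*l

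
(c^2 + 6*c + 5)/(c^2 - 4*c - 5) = (c + 5)/(c - 5)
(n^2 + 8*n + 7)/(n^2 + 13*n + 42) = (n + 1)/(n + 6)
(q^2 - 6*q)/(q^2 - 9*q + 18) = q/(q - 3)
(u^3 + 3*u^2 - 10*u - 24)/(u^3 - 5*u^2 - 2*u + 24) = (u + 4)/(u - 4)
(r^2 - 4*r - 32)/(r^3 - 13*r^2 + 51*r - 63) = (r^2 - 4*r - 32)/(r^3 - 13*r^2 + 51*r - 63)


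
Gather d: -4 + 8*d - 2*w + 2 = 8*d - 2*w - 2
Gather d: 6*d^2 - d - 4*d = 6*d^2 - 5*d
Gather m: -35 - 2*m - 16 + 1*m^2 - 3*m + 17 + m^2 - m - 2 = 2*m^2 - 6*m - 36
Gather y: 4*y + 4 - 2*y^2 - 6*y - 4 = -2*y^2 - 2*y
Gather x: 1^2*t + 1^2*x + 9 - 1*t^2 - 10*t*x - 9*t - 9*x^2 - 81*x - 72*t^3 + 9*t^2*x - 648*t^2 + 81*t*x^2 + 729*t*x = -72*t^3 - 649*t^2 - 8*t + x^2*(81*t - 9) + x*(9*t^2 + 719*t - 80) + 9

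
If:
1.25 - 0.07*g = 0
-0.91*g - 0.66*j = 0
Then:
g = 17.86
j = -24.62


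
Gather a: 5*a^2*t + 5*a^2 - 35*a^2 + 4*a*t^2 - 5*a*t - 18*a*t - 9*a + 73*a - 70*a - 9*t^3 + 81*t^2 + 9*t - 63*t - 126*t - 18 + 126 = a^2*(5*t - 30) + a*(4*t^2 - 23*t - 6) - 9*t^3 + 81*t^2 - 180*t + 108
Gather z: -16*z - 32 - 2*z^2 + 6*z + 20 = -2*z^2 - 10*z - 12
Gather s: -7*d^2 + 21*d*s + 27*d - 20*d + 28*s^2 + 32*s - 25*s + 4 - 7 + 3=-7*d^2 + 7*d + 28*s^2 + s*(21*d + 7)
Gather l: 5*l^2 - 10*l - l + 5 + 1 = 5*l^2 - 11*l + 6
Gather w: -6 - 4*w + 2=-4*w - 4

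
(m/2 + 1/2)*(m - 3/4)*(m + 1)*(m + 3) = m^4/2 + 17*m^3/8 + 13*m^2/8 - 9*m/8 - 9/8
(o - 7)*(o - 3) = o^2 - 10*o + 21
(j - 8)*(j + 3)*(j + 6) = j^3 + j^2 - 54*j - 144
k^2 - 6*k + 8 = (k - 4)*(k - 2)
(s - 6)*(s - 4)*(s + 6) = s^3 - 4*s^2 - 36*s + 144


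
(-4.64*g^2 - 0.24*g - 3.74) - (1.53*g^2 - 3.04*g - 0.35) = -6.17*g^2 + 2.8*g - 3.39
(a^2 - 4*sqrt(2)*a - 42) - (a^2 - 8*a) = -4*sqrt(2)*a + 8*a - 42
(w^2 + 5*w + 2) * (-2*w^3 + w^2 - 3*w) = -2*w^5 - 9*w^4 - 2*w^3 - 13*w^2 - 6*w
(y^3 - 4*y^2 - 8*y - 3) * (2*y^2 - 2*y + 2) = 2*y^5 - 10*y^4 - 6*y^3 + 2*y^2 - 10*y - 6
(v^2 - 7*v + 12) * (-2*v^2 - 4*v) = -2*v^4 + 10*v^3 + 4*v^2 - 48*v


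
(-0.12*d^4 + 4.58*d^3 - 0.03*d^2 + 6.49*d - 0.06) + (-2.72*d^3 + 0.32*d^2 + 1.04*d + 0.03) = -0.12*d^4 + 1.86*d^3 + 0.29*d^2 + 7.53*d - 0.03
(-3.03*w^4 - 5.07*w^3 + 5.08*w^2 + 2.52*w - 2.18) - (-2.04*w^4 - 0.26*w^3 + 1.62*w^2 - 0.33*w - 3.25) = -0.99*w^4 - 4.81*w^3 + 3.46*w^2 + 2.85*w + 1.07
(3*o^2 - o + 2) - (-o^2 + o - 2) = 4*o^2 - 2*o + 4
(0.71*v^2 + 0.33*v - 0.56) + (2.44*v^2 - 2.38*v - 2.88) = 3.15*v^2 - 2.05*v - 3.44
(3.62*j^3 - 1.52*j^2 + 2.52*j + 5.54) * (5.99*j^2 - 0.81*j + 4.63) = 21.6838*j^5 - 12.037*j^4 + 33.0866*j^3 + 24.1058*j^2 + 7.1802*j + 25.6502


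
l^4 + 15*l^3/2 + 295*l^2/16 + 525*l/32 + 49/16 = (l + 1/4)*(l + 7/4)*(l + 2)*(l + 7/2)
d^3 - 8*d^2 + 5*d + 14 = (d - 7)*(d - 2)*(d + 1)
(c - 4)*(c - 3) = c^2 - 7*c + 12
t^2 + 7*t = t*(t + 7)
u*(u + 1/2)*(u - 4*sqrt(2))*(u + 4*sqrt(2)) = u^4 + u^3/2 - 32*u^2 - 16*u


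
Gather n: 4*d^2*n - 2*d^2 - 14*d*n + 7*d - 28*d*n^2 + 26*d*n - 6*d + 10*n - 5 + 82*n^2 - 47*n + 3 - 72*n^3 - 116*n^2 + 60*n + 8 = -2*d^2 + d - 72*n^3 + n^2*(-28*d - 34) + n*(4*d^2 + 12*d + 23) + 6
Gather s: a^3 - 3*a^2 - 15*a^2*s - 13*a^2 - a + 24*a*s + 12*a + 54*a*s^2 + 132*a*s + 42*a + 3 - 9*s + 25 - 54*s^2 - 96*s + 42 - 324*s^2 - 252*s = a^3 - 16*a^2 + 53*a + s^2*(54*a - 378) + s*(-15*a^2 + 156*a - 357) + 70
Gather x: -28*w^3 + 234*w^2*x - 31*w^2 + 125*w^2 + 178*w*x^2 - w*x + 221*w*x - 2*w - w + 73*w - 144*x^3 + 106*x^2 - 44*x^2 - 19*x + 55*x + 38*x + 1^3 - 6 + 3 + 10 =-28*w^3 + 94*w^2 + 70*w - 144*x^3 + x^2*(178*w + 62) + x*(234*w^2 + 220*w + 74) + 8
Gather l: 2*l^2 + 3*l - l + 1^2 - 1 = 2*l^2 + 2*l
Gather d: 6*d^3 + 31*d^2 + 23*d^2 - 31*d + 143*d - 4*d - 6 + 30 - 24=6*d^3 + 54*d^2 + 108*d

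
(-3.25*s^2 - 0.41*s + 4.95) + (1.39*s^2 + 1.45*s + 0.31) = -1.86*s^2 + 1.04*s + 5.26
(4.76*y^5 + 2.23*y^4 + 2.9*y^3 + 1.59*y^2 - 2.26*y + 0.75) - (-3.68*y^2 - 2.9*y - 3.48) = 4.76*y^5 + 2.23*y^4 + 2.9*y^3 + 5.27*y^2 + 0.64*y + 4.23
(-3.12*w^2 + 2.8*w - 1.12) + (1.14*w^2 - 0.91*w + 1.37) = -1.98*w^2 + 1.89*w + 0.25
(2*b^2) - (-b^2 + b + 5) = 3*b^2 - b - 5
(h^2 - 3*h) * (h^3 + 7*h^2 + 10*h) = h^5 + 4*h^4 - 11*h^3 - 30*h^2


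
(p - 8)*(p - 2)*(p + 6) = p^3 - 4*p^2 - 44*p + 96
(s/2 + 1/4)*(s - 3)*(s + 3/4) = s^3/2 - 7*s^2/8 - 27*s/16 - 9/16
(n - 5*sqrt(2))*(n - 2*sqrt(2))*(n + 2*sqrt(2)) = n^3 - 5*sqrt(2)*n^2 - 8*n + 40*sqrt(2)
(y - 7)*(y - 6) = y^2 - 13*y + 42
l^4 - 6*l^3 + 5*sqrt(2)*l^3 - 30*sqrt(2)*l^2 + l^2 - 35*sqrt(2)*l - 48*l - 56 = (l - 7)*(l + 1)*(l + sqrt(2))*(l + 4*sqrt(2))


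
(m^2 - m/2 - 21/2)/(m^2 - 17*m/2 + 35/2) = (m + 3)/(m - 5)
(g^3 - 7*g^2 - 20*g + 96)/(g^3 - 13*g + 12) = (g - 8)/(g - 1)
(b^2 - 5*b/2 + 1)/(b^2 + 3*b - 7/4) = 2*(b - 2)/(2*b + 7)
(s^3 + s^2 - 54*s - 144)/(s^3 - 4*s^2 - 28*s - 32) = (s^2 + 9*s + 18)/(s^2 + 4*s + 4)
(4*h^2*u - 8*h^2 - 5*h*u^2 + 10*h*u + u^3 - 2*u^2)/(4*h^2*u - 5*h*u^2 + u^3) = (u - 2)/u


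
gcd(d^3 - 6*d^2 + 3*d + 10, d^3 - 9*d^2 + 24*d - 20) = d^2 - 7*d + 10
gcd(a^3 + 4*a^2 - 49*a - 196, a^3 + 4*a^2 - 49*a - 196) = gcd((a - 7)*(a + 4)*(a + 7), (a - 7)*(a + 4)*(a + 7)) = a^3 + 4*a^2 - 49*a - 196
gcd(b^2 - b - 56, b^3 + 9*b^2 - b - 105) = b + 7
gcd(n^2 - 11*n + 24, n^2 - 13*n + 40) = n - 8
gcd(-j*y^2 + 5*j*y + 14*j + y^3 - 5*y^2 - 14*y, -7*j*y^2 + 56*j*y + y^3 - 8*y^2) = 1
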